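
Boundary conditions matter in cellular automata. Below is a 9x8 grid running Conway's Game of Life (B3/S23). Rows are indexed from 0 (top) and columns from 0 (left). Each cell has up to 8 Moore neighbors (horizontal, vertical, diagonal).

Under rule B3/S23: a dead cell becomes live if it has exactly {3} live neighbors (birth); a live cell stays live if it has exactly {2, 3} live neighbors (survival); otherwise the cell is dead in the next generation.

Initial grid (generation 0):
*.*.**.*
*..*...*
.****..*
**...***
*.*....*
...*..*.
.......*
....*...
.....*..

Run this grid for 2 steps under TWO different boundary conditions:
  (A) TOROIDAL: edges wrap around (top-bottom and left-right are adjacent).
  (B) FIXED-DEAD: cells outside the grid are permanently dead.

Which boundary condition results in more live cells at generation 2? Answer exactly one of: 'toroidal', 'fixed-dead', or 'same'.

Answer: toroidal

Derivation:
Under TOROIDAL boundary, generation 2:
*.**...*
*.*.....
...*..*.
......*.
....***.
........
........
........
*.**.***
Population = 18

Under FIXED-DEAD boundary, generation 2:
....***.
..*....*
...*...*
.*.....*
.*..**.*
......**
........
........
........
Population = 15

Comparison: toroidal=18, fixed-dead=15 -> toroidal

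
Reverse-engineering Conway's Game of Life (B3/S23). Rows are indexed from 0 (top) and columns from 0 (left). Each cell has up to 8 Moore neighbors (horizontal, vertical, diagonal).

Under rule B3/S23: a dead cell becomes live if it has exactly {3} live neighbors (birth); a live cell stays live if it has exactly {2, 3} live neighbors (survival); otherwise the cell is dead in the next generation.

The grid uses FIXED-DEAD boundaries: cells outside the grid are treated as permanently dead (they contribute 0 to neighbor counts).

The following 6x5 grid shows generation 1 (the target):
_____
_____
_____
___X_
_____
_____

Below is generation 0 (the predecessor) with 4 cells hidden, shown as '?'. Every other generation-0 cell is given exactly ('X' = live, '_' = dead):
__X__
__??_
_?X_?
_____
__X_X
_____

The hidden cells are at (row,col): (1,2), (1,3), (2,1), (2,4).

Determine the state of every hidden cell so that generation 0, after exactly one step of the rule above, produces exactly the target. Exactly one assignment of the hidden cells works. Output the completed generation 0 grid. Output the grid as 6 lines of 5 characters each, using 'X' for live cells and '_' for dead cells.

Answer: __X__
_____
__X__
_____
__X_X
_____

Derivation:
Hidden generation-0 cells (in order): (1,2), (1,3), (2,1), (2,4).
A hidden cell only influences target cells in its own 3x3 neighborhood. Try each of the 2^4 = 16 assignments, step the completed generation 0 forward once under B3/S23, and compare with the target:
  (1,2)=_ (1,3)=_ (2,1)=_ (2,4)=_ -> step reproduces the target at every cell -> ACCEPT
  (1,2)=_ (1,3)=_ (2,1)=_ (2,4)=X -> step gives (1,3)='X' but target has '_' -> reject
  (1,2)=_ (1,3)=_ (2,1)=X (2,4)=_ -> step gives (1,1)='X' but target has '_' -> reject
  (1,2)=_ (1,3)=_ (2,1)=X (2,4)=X -> step gives (1,1)='X' but target has '_' -> reject
  (1,2)=_ (1,3)=X (2,1)=_ (2,4)=_ -> step gives (1,2)='X' but target has '_' -> reject
  (1,2)=_ (1,3)=X (2,1)=_ (2,4)=X -> step gives (1,2)='X' but target has '_' -> reject
  (1,2)=_ (1,3)=X (2,1)=X (2,4)=_ -> step gives (1,1)='X' but target has '_' -> reject
  (1,2)=_ (1,3)=X (2,1)=X (2,4)=X -> step gives (1,1)='X' but target has '_' -> reject
  (1,2)=X (1,3)=_ (2,1)=_ (2,4)=_ -> step gives (1,1)='X' but target has '_' -> reject
  (1,2)=X (1,3)=_ (2,1)=_ (2,4)=X -> step gives (1,1)='X' but target has '_' -> reject
  (1,2)=X (1,3)=_ (2,1)=X (2,4)=_ -> step gives (1,2)='X' but target has '_' -> reject
  (1,2)=X (1,3)=_ (2,1)=X (2,4)=X -> step gives (1,2)='X' but target has '_' -> reject
  (1,2)=X (1,3)=X (2,1)=_ (2,4)=_ -> step gives (0,2)='X' but target has '_' -> reject
  (1,2)=X (1,3)=X (2,1)=_ (2,4)=X -> step gives (0,2)='X' but target has '_' -> reject
  (1,2)=X (1,3)=X (2,1)=X (2,4)=_ -> step gives (0,2)='X' but target has '_' -> reject
  (1,2)=X (1,3)=X (2,1)=X (2,4)=X -> step gives (0,2)='X' but target has '_' -> reject
Unique solution: (1,2)=dead, (1,3)=dead, (2,1)=dead, (2,4)=dead.
Check: live-neighbor counts of every cell in the completed generation 0:
01010
02220
01010
02231
01020
01121
Applying B3/S23 to generation 0 with these counts gives:
_____
_____
_____
___X_
_____
_____
which matches the target exactly.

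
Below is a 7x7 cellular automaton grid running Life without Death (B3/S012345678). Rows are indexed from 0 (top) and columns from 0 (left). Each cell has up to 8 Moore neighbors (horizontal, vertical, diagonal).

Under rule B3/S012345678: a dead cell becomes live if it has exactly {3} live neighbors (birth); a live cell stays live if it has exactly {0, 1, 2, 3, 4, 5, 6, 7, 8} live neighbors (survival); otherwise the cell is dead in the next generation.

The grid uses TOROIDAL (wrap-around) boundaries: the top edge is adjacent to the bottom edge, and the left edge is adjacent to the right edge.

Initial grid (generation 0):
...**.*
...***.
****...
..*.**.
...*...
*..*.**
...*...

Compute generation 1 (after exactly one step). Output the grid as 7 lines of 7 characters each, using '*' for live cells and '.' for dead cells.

Answer: ..***.*
**.****
****..*
..*.**.
..**...
*.**.**
*.**...

Derivation:
Simulating step by step:
Generation 0 (given above): 19 live cells
Generation 1: 28 live cells
(generation 1 grid is the final answer)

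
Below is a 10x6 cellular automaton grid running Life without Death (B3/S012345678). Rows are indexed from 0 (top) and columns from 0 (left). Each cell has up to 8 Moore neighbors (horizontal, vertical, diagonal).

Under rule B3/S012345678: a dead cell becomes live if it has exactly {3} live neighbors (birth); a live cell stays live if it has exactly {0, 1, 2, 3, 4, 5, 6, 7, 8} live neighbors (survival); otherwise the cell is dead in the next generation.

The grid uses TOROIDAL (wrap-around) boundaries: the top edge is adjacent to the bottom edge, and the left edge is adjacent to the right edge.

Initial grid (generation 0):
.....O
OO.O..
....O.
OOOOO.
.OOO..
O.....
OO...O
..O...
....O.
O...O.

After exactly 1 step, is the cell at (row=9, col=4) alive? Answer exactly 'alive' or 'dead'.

Answer: alive

Derivation:
Simulating step by step:
Generation 0 (given above): 21 live cells
Generation 1: 34 live cells
.O..OO
OO.OOO
....O.
OOOOOO
.OOOOO
O....O
OO...O
OOO..O
...OOO
O...O.

Cell (9,4) at generation 1: 1 -> alive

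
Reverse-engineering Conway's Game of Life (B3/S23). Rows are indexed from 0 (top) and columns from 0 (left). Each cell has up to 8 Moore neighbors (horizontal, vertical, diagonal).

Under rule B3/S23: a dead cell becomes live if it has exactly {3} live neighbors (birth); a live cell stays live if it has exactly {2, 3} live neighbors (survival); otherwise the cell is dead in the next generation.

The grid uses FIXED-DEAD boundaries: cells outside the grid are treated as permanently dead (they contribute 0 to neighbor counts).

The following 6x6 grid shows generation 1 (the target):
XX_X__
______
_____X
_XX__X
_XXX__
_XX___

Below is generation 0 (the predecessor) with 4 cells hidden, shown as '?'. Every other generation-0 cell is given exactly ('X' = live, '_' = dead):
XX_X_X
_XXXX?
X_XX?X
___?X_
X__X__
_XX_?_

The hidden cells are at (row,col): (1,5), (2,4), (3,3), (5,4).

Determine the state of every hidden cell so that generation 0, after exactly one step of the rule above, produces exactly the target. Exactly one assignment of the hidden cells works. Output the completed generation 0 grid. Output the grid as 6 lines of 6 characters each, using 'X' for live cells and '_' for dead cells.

Answer: XX_X_X
_XXXX_
X_XXXX
____X_
X__X__
_XX___

Derivation:
Hidden generation-0 cells (in order): (1,5), (2,4), (3,3), (5,4).
A hidden cell only influences target cells in its own 3x3 neighborhood. Try each of the 2^4 = 16 assignments, step the completed generation 0 forward once under B3/S23, and compare with the target:
  (1,5)=_ (2,4)=_ (3,3)=_ (5,4)=_ -> step gives (1,5)='X' but target has '_' -> reject
  (1,5)=_ (2,4)=_ (3,3)=_ (5,4)=X -> step gives (1,5)='X' but target has '_' -> reject
  (1,5)=_ (2,4)=_ (3,3)=X (5,4)=_ -> step gives (1,5)='X' but target has '_' -> reject
  (1,5)=_ (2,4)=_ (3,3)=X (5,4)=X -> step gives (1,5)='X' but target has '_' -> reject
  (1,5)=_ (2,4)=X (3,3)=_ (5,4)=_ -> step reproduces the target at every cell -> ACCEPT
  (1,5)=_ (2,4)=X (3,3)=_ (5,4)=X -> step gives (4,4)='X' but target has '_' -> reject
  (1,5)=_ (2,4)=X (3,3)=X (5,4)=_ -> step gives (3,2)='_' but target has 'X' -> reject
  (1,5)=_ (2,4)=X (3,3)=X (5,4)=X -> step gives (3,2)='_' but target has 'X' -> reject
  (1,5)=X (2,4)=_ (3,3)=_ (5,4)=_ -> step gives (0,5)='X' but target has '_' -> reject
  (1,5)=X (2,4)=_ (3,3)=_ (5,4)=X -> step gives (0,5)='X' but target has '_' -> reject
  (1,5)=X (2,4)=_ (3,3)=X (5,4)=_ -> step gives (0,5)='X' but target has '_' -> reject
  (1,5)=X (2,4)=_ (3,3)=X (5,4)=X -> step gives (0,5)='X' but target has '_' -> reject
  (1,5)=X (2,4)=X (3,3)=_ (5,4)=_ -> step gives (0,5)='X' but target has '_' -> reject
  (1,5)=X (2,4)=X (3,3)=_ (5,4)=X -> step gives (0,5)='X' but target has '_' -> reject
  (1,5)=X (2,4)=X (3,3)=X (5,4)=_ -> step gives (0,5)='X' but target has '_' -> reject
  (1,5)=X (2,4)=X (3,3)=X (5,4)=X -> step gives (0,5)='X' but target has '_' -> reject
Unique solution: (1,5)=dead, (2,4)=live, (3,3)=dead, (5,4)=dead.
Check: live-neighbor counts of every cell in the completed generation 0:
235341
456664
144653
233543
133221
222210
Applying B3/S23 to generation 0 with these counts gives:
XX_X__
______
_____X
_XX__X
_XXX__
_XX___
which matches the target exactly.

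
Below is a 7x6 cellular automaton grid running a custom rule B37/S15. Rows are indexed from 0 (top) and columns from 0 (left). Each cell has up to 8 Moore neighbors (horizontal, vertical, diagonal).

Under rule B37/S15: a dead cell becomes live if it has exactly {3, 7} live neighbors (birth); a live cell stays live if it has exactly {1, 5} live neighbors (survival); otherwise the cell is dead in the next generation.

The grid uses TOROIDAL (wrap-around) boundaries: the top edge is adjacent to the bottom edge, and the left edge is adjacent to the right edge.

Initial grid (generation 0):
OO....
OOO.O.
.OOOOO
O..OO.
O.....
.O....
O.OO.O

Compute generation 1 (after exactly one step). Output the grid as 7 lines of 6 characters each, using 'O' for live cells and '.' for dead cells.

Answer: O...O.
O.O...
.OO.OO
......
.O...O
..O..O
...O..

Derivation:
Simulating step by step:
Generation 0 (given above): 20 live cells
Generation 1: 13 live cells
(generation 1 grid is the final answer)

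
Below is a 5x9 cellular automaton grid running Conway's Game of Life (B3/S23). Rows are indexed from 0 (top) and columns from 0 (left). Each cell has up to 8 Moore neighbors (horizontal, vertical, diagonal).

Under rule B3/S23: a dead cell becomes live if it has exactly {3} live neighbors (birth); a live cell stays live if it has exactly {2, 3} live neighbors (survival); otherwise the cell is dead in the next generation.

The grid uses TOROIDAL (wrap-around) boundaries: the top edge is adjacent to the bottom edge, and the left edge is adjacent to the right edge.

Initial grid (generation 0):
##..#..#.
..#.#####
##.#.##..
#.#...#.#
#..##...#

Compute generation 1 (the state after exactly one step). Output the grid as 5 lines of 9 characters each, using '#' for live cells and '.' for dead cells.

Simulating step by step:
Generation 0 (given above): 23 live cells
Generation 1: 10 live cells
(generation 1 grid is the final answer)

Answer: .##......
..#......
...#.....
..#...#..
..####...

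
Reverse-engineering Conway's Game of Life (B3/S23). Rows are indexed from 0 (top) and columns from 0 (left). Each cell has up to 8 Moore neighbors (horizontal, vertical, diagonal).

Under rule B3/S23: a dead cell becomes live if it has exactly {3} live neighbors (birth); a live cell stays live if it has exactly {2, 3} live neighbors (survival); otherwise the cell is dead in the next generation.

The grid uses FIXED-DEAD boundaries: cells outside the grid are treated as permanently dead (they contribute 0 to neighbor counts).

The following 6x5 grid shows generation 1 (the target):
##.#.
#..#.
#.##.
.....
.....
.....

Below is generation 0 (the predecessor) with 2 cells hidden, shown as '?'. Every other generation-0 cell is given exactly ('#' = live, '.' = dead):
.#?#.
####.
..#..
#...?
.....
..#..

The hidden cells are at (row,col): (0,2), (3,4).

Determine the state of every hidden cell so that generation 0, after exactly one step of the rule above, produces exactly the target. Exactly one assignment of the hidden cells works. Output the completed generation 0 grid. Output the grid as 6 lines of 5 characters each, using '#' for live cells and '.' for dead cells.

Hidden generation-0 cells (in order): (0,2), (3,4).
A hidden cell only influences target cells in its own 3x3 neighborhood. Try each of the 2^2 = 4 assignments, step the completed generation 0 forward once under B3/S23, and compare with the target:
  (0,2)=. (3,4)=. -> step reproduces the target at every cell -> ACCEPT
  (0,2)=. (3,4)=# -> step gives (2,3)='.' but target has '#' -> reject
  (0,2)=# (3,4)=. -> step gives (0,1)='.' but target has '#' -> reject
  (0,2)=# (3,4)=# -> step gives (0,1)='.' but target has '#' -> reject
Unique solution: (0,2)=dead, (3,4)=dead.
Check: live-neighbor counts of every cell in the completed generation 0:
33522
24532
35331
02110
12110
01010
Applying B3/S23 to generation 0 with these counts gives:
##.#.
#..#.
#.##.
.....
.....
.....
which matches the target exactly.

Answer: .#.#.
####.
..#..
#....
.....
..#..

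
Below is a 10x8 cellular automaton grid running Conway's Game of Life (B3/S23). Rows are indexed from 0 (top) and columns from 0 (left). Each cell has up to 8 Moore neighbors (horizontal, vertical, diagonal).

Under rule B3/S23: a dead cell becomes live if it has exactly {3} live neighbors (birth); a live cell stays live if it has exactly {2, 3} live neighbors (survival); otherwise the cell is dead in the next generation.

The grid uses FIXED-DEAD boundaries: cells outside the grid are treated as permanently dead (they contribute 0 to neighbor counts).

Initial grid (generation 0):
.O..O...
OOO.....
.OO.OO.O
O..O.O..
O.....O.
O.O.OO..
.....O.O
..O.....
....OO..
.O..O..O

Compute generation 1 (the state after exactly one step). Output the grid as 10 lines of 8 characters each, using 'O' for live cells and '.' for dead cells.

Simulating step by step:
Generation 0 (given above): 27 live cells
Generation 1: 32 live cells
(generation 1 grid is the final answer)

Answer: OOO.....
O...OO..
....OOO.
O.OO.O..
O..O..O.
.O..OO..
.O.OOOO.
....OOO.
...OOO..
....OO..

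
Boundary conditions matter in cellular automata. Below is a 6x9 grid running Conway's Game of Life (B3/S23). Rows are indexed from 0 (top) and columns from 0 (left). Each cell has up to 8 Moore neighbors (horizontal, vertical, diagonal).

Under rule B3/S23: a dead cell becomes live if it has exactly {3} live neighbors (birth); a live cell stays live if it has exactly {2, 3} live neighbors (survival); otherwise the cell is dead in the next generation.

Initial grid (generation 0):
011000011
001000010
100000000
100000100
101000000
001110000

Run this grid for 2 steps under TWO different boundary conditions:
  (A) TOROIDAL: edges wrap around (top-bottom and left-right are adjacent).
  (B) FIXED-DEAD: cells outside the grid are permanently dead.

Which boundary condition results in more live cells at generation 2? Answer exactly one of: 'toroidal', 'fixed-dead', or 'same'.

Under TOROIDAL boundary, generation 2:
010000010
001000010
010000010
110000001
010000000
110000011
Population = 14

Under FIXED-DEAD boundary, generation 2:
011000011
001000011
010000000
010000000
001100000
011100000
Population = 14

Comparison: toroidal=14, fixed-dead=14 -> same

Answer: same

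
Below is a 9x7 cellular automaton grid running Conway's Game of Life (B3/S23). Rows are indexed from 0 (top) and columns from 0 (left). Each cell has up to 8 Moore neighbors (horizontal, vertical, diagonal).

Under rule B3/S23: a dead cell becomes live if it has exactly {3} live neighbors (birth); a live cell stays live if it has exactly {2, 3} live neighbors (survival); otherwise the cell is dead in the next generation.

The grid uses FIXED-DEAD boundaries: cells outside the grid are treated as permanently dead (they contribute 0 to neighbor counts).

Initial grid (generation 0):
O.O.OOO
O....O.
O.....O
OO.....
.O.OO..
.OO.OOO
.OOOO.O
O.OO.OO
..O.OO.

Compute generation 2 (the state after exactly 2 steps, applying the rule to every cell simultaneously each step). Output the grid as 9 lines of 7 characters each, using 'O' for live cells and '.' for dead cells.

Simulating step by step:
Generation 0 (given above): 32 live cells
Generation 1: 21 live cells
.O..OOO
O...O..
O......
OOO....
...OO..
O.....O
O......
......O
.OO.OOO
Generation 2: 17 live cells
(generation 2 grid is the final answer)

Answer: ....OO.
OO..O..
O......
OOOO...
O.OO...
.......
.......
.O....O
.....OO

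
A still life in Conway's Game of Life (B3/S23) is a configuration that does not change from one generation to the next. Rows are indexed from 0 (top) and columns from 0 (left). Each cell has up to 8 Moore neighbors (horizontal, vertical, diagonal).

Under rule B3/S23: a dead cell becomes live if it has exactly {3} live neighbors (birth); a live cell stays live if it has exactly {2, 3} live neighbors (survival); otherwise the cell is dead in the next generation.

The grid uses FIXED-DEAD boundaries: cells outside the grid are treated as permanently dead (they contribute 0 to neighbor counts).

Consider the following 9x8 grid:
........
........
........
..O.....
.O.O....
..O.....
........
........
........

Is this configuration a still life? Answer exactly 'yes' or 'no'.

Compute generation 1 and compare to generation 0 (given above):
Generation 1:
........
........
........
..O.....
.O.O....
..O.....
........
........
........
The grids are IDENTICAL -> still life.

Answer: yes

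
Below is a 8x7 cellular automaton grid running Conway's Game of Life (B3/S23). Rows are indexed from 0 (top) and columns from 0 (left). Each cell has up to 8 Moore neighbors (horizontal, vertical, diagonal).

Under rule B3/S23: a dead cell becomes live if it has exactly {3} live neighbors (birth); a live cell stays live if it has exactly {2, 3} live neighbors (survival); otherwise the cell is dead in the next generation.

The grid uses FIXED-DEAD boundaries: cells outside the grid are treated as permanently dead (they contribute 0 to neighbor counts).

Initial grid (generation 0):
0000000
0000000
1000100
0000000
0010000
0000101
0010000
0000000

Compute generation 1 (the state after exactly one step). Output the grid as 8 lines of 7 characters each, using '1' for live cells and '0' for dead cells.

Simulating step by step:
Generation 0 (given above): 6 live cells
Generation 1: 1 live cells
(generation 1 grid is the final answer)

Answer: 0000000
0000000
0000000
0000000
0000000
0001000
0000000
0000000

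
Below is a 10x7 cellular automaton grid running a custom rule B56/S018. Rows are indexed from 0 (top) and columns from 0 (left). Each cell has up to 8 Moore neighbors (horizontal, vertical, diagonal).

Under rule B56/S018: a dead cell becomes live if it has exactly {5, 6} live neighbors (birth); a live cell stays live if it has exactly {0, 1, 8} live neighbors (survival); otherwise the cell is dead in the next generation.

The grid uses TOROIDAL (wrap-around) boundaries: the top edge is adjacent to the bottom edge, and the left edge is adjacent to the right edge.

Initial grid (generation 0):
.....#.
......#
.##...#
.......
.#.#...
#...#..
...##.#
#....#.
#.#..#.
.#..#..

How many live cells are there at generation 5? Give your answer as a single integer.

Answer: 7

Derivation:
Simulating step by step:
Generation 0 (given above): 19 live cells
Generation 1: 7 live cells
.......
.......
.##...#
.......
.#.#...
.......
.......
......#
..#....
.......
Generation 2: 7 live cells
.......
.......
.##...#
.......
.#.#...
.......
.......
......#
..#....
.......
Generation 3: 7 live cells
.......
.......
.##...#
.......
.#.#...
.......
.......
......#
..#....
.......
Generation 4: 7 live cells
.......
.......
.##...#
.......
.#.#...
.......
.......
......#
..#....
.......
Generation 5: 7 live cells
.......
.......
.##...#
.......
.#.#...
.......
.......
......#
..#....
.......
Population at generation 5: 7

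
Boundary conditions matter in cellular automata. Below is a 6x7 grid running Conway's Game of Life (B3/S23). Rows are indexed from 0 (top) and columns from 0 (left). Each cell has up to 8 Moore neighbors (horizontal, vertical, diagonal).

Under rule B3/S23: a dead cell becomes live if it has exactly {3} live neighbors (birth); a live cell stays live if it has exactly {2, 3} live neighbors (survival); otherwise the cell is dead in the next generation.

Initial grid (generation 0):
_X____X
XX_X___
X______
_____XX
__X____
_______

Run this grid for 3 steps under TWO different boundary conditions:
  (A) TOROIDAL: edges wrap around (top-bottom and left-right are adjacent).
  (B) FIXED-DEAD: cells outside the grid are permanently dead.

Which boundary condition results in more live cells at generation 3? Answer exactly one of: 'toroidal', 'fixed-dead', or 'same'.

Answer: toroidal

Derivation:
Under TOROIDAL boundary, generation 3:
_X_____
_______
XX_____
XX_____
_______
_X_____
Population = 6

Under FIXED-DEAD boundary, generation 3:
_______
_______
_______
_______
_______
_______
Population = 0

Comparison: toroidal=6, fixed-dead=0 -> toroidal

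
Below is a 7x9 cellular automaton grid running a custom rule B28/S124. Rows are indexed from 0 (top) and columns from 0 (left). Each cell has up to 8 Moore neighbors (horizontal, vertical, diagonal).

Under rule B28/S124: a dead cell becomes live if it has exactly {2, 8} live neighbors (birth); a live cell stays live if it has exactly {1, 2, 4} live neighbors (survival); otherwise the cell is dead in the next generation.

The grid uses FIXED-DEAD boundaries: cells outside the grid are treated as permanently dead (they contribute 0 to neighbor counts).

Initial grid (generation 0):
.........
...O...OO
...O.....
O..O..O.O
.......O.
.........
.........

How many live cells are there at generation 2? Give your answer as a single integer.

Answer: 19

Derivation:
Simulating step by step:
Generation 0 (given above): 9 live cells
Generation 1: 17 live cells
.......OO
..OOO..OO
...O..O..
..OOO.O.O
......OOO
.........
.........
Generation 2: 19 live cells
..O.O.O..
..O.OO.O.
.O....O..
..O.O...O
..O.O.OOO
......O.O
.........
Population at generation 2: 19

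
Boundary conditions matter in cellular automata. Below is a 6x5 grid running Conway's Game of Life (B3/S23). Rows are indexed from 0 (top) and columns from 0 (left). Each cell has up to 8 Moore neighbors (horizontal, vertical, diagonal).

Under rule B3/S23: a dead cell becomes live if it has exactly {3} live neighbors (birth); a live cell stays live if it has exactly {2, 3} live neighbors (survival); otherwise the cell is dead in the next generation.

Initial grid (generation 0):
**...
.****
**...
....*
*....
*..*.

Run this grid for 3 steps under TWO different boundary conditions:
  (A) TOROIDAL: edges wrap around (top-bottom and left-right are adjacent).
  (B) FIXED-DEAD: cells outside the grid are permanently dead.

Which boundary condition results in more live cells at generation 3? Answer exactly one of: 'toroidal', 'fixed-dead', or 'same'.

Answer: same

Derivation:
Under TOROIDAL boundary, generation 3:
.....
....*
..**.
.*...
**...
....*
Population = 7

Under FIXED-DEAD boundary, generation 3:
...*.
...*.
*.**.
*.*..
.....
.....
Population = 7

Comparison: toroidal=7, fixed-dead=7 -> same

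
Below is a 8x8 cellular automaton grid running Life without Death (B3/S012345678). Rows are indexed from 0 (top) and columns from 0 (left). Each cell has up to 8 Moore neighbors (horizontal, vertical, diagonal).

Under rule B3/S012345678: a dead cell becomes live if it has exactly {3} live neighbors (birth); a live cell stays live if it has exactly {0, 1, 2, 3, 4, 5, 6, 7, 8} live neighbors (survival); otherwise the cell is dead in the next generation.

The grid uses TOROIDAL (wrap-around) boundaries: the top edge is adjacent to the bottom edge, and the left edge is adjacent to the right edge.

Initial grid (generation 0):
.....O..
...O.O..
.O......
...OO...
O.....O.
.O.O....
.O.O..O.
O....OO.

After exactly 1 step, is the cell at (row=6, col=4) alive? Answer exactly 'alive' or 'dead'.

Answer: alive

Derivation:
Simulating step by step:
Generation 0 (given above): 16 live cells
Generation 1: 30 live cells
.....O..
...OOO..
.OOO....
...OO...
O.OOO.O.
OO.O...O
OO.OOOOO
O...OOOO

Cell (6,4) at generation 1: 1 -> alive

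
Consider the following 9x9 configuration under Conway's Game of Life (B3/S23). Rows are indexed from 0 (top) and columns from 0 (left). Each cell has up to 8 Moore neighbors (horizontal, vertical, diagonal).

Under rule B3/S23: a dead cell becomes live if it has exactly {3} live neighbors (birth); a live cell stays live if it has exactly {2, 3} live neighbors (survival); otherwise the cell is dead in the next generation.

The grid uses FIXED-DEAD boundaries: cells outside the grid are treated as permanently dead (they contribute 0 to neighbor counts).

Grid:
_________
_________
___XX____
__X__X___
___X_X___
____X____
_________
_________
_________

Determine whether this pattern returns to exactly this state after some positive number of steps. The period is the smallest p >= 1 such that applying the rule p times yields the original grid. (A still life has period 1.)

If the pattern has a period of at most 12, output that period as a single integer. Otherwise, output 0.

Simulating and comparing each generation to the original:
Gen 0 (original, given above): 7 live cells
Gen 1: 7 live cells, MATCHES original -> period = 1

Answer: 1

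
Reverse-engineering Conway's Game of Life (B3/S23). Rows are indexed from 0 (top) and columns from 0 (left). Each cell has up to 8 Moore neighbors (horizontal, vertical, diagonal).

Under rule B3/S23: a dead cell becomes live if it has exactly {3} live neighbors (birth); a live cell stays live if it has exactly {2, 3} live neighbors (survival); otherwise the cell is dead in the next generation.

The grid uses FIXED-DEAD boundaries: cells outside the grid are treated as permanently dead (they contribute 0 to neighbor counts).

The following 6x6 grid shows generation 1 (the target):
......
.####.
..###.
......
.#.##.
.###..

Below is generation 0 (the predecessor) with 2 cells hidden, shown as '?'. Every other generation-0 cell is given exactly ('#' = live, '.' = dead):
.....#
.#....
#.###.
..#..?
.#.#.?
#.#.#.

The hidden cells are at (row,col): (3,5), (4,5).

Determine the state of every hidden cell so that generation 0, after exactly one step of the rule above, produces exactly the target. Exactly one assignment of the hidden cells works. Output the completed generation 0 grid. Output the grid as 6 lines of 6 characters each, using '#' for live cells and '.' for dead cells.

Answer: .....#
.#....
#.###.
..#..#
.#.#..
#.#.#.

Derivation:
Hidden generation-0 cells (in order): (3,5), (4,5).
A hidden cell only influences target cells in its own 3x3 neighborhood. Try each of the 2^2 = 4 assignments, step the completed generation 0 forward once under B3/S23, and compare with the target:
  (3,5)=. (4,5)=. -> step gives (2,4)='.' but target has '#' -> reject
  (3,5)=. (4,5)=# -> step gives (2,4)='.' but target has '#' -> reject
  (3,5)=# (4,5)=. -> step reproduces the target at every cell -> ACCEPT
  (3,5)=# (4,5)=# -> step gives (3,5)='#' but target has '.' -> reject
Unique solution: (3,5)=live, (4,5)=dead.
Check: live-neighbor counts of every cell in the completed generation 0:
111010
223332
143322
244541
234332
132311
Applying B3/S23 to generation 0 with these counts gives:
......
.####.
..###.
......
.#.##.
.###..
which matches the target exactly.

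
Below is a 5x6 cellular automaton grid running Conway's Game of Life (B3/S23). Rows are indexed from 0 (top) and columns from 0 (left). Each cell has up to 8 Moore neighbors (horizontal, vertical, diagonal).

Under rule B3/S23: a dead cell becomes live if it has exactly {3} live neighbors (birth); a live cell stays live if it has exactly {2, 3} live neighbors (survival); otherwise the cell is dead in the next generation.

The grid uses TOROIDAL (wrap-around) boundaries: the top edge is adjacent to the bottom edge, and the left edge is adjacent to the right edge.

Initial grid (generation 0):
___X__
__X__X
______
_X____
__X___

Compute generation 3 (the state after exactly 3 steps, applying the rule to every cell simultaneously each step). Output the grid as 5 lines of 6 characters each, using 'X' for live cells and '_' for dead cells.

Answer: __XX__
______
______
______
__XX__

Derivation:
Simulating step by step:
Generation 0 (given above): 5 live cells
Generation 1: 3 live cells
__XX__
______
______
______
__X___
Generation 2: 4 live cells
__XX__
______
______
______
__XX__
Generation 3: 4 live cells
(generation 3 grid is the final answer)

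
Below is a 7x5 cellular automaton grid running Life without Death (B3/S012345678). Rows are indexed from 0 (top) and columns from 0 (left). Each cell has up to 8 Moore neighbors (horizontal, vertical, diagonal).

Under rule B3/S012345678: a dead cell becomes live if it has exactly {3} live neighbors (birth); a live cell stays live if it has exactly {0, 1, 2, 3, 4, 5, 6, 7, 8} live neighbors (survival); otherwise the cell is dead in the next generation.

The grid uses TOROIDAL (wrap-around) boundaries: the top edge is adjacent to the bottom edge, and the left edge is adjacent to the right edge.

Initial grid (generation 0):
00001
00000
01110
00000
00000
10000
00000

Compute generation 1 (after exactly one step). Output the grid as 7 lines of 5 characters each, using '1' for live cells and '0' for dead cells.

Answer: 00001
00110
01110
00100
00000
10000
00000

Derivation:
Simulating step by step:
Generation 0 (given above): 5 live cells
Generation 1: 8 live cells
(generation 1 grid is the final answer)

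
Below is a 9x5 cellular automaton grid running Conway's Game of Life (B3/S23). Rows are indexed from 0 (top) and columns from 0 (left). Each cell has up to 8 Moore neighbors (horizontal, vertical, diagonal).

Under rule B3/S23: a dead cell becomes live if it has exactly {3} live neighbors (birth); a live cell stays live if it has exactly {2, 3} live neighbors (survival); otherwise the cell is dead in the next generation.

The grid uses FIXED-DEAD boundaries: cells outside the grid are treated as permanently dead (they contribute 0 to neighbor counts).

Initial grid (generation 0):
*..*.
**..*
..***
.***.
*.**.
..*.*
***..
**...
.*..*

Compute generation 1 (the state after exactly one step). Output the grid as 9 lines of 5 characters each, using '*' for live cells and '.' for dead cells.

Simulating step by step:
Generation 0 (given above): 23 live cells
Generation 1: 14 live cells
(generation 1 grid is the final answer)

Answer: **...
**..*
*...*
.....
....*
*....
*.**.
.....
**...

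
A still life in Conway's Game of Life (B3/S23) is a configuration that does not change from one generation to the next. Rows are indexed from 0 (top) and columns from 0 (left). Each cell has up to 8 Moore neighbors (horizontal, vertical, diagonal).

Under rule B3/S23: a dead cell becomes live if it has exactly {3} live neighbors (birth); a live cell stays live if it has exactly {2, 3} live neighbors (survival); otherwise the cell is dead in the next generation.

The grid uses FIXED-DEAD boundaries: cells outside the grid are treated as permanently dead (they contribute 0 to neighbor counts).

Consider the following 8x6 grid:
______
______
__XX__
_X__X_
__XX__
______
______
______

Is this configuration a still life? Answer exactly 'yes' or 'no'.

Answer: yes

Derivation:
Compute generation 1 and compare to generation 0 (given above):
Generation 1:
______
______
__XX__
_X__X_
__XX__
______
______
______
The grids are IDENTICAL -> still life.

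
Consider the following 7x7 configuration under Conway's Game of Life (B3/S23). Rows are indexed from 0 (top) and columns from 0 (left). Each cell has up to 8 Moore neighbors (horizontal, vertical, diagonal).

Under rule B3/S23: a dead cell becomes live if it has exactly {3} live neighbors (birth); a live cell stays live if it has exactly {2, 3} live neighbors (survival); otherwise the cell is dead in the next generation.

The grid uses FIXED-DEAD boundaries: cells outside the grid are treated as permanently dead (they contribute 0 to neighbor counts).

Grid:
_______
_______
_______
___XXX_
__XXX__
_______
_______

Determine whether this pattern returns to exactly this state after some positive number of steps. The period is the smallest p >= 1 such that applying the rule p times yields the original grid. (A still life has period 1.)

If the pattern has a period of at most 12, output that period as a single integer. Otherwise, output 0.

Answer: 2

Derivation:
Simulating and comparing each generation to the original:
Gen 0 (original, given above): 6 live cells
Gen 1: 6 live cells, differs from original
Gen 2: 6 live cells, MATCHES original -> period = 2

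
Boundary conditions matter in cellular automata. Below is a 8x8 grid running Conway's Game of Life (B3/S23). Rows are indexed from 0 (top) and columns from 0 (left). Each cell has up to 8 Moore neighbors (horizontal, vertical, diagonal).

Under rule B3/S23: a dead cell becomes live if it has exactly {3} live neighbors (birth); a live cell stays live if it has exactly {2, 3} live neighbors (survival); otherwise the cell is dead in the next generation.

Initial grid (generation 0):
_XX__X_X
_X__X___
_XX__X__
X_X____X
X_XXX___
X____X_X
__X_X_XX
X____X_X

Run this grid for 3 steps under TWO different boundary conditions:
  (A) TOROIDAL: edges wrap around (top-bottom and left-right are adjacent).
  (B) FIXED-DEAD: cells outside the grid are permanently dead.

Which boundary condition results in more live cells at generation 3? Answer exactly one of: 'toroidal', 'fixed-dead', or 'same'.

Under TOROIDAL boundary, generation 3:
XX_____X
XXX___XX
_XX____X
_XX_X___
X_X_X_XX
__XX_X__
_X______
XX______
Population = 25

Under FIXED-DEAD boundary, generation 3:
_XXX_X__
X____X__
X__X____
____XX__
_X__X_X_
_______X
____XX_X
_____XX_
Population = 19

Comparison: toroidal=25, fixed-dead=19 -> toroidal

Answer: toroidal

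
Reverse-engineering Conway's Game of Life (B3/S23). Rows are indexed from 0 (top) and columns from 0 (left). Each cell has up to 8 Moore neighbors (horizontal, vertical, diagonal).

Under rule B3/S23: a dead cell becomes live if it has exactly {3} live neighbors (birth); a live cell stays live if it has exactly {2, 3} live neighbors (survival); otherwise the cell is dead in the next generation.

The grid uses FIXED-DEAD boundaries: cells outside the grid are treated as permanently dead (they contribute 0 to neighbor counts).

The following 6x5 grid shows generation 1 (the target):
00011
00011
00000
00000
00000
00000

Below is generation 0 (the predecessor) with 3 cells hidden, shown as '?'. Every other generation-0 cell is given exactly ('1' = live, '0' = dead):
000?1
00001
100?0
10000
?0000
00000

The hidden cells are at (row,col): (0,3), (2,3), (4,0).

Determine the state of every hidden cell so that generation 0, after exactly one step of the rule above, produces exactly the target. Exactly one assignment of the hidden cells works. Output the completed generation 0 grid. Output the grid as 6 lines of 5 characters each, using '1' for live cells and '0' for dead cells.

Answer: 00011
00001
10000
10000
00000
00000

Derivation:
Hidden generation-0 cells (in order): (0,3), (2,3), (4,0).
A hidden cell only influences target cells in its own 3x3 neighborhood. Try each of the 2^3 = 8 assignments, step the completed generation 0 forward once under B3/S23, and compare with the target:
  (0,3)=0 (2,3)=0 (4,0)=0 -> step gives (0,3)='0' but target has '1' -> reject
  (0,3)=0 (2,3)=0 (4,0)=1 -> step gives (0,3)='0' but target has '1' -> reject
  (0,3)=0 (2,3)=1 (4,0)=0 -> step gives (0,3)='0' but target has '1' -> reject
  (0,3)=0 (2,3)=1 (4,0)=1 -> step gives (0,3)='0' but target has '1' -> reject
  (0,3)=1 (2,3)=0 (4,0)=0 -> step reproduces the target at every cell -> ACCEPT
  (0,3)=1 (2,3)=0 (4,0)=1 -> step gives (3,0)='1' but target has '0' -> reject
  (0,3)=1 (2,3)=1 (4,0)=0 -> step gives (1,3)='0' but target has '1' -> reject
  (0,3)=1 (2,3)=1 (4,0)=1 -> step gives (1,3)='0' but target has '1' -> reject
Unique solution: (0,3)=live, (2,3)=dead, (4,0)=dead.
Check: live-neighbor counts of every cell in the completed generation 0:
00122
11132
12011
12000
11000
00000
Applying B3/S23 to generation 0 with these counts gives:
00011
00011
00000
00000
00000
00000
which matches the target exactly.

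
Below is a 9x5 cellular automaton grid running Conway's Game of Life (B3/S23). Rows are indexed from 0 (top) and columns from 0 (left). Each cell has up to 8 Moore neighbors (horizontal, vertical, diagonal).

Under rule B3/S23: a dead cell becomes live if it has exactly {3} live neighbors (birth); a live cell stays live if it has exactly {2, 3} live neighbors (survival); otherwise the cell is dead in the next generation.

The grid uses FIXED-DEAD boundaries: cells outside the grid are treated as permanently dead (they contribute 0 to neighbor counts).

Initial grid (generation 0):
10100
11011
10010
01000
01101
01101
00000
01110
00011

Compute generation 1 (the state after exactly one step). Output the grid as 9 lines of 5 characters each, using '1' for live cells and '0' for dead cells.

Simulating step by step:
Generation 0 (given above): 20 live cells
Generation 1: 20 live cells
(generation 1 grid is the final answer)

Answer: 10110
10011
10011
11010
10000
01100
00000
00111
00011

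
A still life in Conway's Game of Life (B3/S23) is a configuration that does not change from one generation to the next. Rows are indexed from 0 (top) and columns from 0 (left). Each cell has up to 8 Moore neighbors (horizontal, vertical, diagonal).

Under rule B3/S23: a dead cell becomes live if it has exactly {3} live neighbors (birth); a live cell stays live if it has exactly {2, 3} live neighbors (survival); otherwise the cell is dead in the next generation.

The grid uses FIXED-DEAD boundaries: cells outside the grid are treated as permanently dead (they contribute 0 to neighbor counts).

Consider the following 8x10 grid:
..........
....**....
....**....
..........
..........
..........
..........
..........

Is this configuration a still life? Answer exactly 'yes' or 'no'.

Compute generation 1 and compare to generation 0 (given above):
Generation 1:
..........
....**....
....**....
..........
..........
..........
..........
..........
The grids are IDENTICAL -> still life.

Answer: yes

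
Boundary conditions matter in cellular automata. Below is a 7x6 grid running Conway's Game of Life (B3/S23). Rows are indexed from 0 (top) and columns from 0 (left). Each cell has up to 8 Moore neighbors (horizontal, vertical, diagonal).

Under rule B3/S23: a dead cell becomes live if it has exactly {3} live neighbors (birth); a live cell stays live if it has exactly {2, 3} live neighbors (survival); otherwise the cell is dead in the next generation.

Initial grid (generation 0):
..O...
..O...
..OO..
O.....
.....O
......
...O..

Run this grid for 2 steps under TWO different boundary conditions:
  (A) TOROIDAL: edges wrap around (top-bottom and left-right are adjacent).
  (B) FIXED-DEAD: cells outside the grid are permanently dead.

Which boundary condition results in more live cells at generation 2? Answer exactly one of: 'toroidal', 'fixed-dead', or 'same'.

Under TOROIDAL boundary, generation 2:
.OOO..
......
.O.O..
..O...
......
......
......
Population = 6

Under FIXED-DEAD boundary, generation 2:
......
.O.O..
.O.O..
..O...
......
......
......
Population = 5

Comparison: toroidal=6, fixed-dead=5 -> toroidal

Answer: toroidal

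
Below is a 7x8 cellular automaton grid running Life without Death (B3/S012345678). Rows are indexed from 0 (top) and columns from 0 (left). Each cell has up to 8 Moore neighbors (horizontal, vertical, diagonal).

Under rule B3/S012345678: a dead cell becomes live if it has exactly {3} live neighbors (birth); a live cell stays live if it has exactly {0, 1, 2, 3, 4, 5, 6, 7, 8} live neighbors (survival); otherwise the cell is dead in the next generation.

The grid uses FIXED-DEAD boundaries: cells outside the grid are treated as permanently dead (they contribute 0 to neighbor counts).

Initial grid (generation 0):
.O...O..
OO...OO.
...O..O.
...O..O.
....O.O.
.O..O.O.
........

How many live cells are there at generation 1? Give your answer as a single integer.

Simulating step by step:
Generation 0 (given above): 15 live cells
Generation 1: 26 live cells
OO...OO.
OOO.OOO.
..OOO.OO
...OO.OO
...OO.OO
.O..O.O.
........
Population at generation 1: 26

Answer: 26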